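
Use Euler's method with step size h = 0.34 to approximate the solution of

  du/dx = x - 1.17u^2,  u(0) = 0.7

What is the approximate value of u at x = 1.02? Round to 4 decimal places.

0.6432

Euler: u_{n+1} = u_n + h·f(x_n, u_n).
x=0.000000, u=0.700000: f=-0.573300 → u ← 0.700000 + 0.34·(-0.573300) = 0.505078
x=0.340000, u=0.505078: f=0.041529 → u ← 0.505078 + 0.34·0.041529 = 0.519198
x=0.680000, u=0.519198: f=0.364607 → u ← 0.519198 + 0.34·0.364607 = 0.643164
u(1.02) ≈ 0.6432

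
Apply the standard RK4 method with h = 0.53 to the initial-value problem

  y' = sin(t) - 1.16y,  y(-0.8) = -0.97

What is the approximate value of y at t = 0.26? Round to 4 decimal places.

RK4: k1 = f(t_n, y_n); k2 = f(t_n + h/2, y_n + (h/2)·k1); k3 = f(t_n + h/2, y_n + (h/2)·k2); k4 = f(t_n + h, y_n + h·k3); y_{n+1} = y_n + (h/6)·(k1 + 2k2 + 2k3 + k4).
t=-0.800000, y=-0.970000:
  k1 = f(-0.800000, -0.970000) = 0.407844
  k2 = f(-0.535000, -0.861921) = 0.489988
  k3 = f(-0.535000, -0.840153) = 0.464737
  k4 = f(-0.270000, -0.723690) = 0.572748
  y ← -0.970000 + (0.53/6)·(k1 + 2k2 + 2k3 + k4) = -0.714713
t=-0.270000, y=-0.714713:
  k1 = f(-0.270000, -0.714713) = 0.562336
  k2 = f(-0.005000, -0.565694) = 0.651205
  k3 = f(-0.005000, -0.542144) = 0.623887
  k4 = f(0.260000, -0.384053) = 0.702582
  y ← -0.714713 + (0.53/6)·(k1 + 2k2 + 2k3 + k4) = -0.377712
y(0.26) ≈ -0.3777

-0.3777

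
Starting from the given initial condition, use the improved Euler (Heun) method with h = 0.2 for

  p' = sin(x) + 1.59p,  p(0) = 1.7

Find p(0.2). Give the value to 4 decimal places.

Heun: k1 = f(x_n, p_n); k2 = f(x_n + h, p_n + h·k1); p_{n+1} = p_n + (h/2)·(k1 + k2).
x=0.000000, p=1.700000:
  k1 = f(0.000000, 1.700000) = 2.703000
  k2 = f(0.200000, 2.240600) = 3.761223
  p ← 1.700000 + (0.2/2)·(2.703000 + 3.761223) = 2.346422
p(0.2) ≈ 2.3464

2.3464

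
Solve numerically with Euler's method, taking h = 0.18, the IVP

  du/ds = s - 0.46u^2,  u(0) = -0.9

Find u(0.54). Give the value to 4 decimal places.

-1.0321

Euler: u_{n+1} = u_n + h·f(s_n, u_n).
s=0.000000, u=-0.900000: f=-0.372600 → u ← -0.900000 + 0.18·(-0.372600) = -0.967068
s=0.180000, u=-0.967068: f=-0.250201 → u ← -0.967068 + 0.18·(-0.250201) = -1.012104
s=0.360000, u=-1.012104: f=-0.111203 → u ← -1.012104 + 0.18·(-0.111203) = -1.032121
u(0.54) ≈ -1.0321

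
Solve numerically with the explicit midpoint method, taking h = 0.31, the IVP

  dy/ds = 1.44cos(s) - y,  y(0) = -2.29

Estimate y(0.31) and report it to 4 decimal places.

-1.3183

Midpoint: k1 = f(s_n, y_n); k2 = f(s_n + h/2, y_n + (h/2)·k1); y_{n+1} = y_n + h·k2.
s=0.000000, y=-2.290000:
  k1 = f(0.000000, -2.290000) = 3.730000
  k2 = f(0.155000, -1.711850) = 3.134587
  y ← -2.290000 + 0.31·3.134587 = -1.318278
y(0.31) ≈ -1.3183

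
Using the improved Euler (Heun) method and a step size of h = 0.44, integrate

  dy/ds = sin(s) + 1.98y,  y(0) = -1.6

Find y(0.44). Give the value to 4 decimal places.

-3.5074

Heun: k1 = f(s_n, y_n); k2 = f(s_n + h, y_n + h·k1); y_{n+1} = y_n + (h/2)·(k1 + k2).
s=0.000000, y=-1.600000:
  k1 = f(0.000000, -1.600000) = -3.168000
  k2 = f(0.440000, -2.993920) = -5.502022
  y ← -1.600000 + (0.44/2)·(-3.168000 + (-5.502022)) = -3.507405
y(0.44) ≈ -3.5074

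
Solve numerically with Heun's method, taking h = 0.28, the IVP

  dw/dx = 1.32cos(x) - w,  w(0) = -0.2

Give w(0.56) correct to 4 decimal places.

0.4050

Heun: k1 = f(x_n, w_n); k2 = f(x_n + h, w_n + h·k1); w_{n+1} = w_n + (h/2)·(k1 + k2).
x=0.000000, w=-0.200000:
  k1 = f(0.000000, -0.200000) = 1.520000
  k2 = f(0.280000, 0.225600) = 1.042993
  w ← -0.200000 + (0.28/2)·(1.520000 + 1.042993) = 0.158819
x=0.280000, w=0.158819:
  k1 = f(0.280000, 0.158819) = 1.109774
  k2 = f(0.560000, 0.469556) = 0.648821
  w ← 0.158819 + (0.28/2)·(1.109774 + 0.648821) = 0.405022
w(0.56) ≈ 0.4050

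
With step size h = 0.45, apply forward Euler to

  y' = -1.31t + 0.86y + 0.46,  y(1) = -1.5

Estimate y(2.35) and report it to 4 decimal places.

-6.5498

Euler: y_{n+1} = y_n + h·f(t_n, y_n).
t=1.000000, y=-1.500000: f=-2.140000 → y ← -1.500000 + 0.45·(-2.140000) = -2.463000
t=1.450000, y=-2.463000: f=-3.557680 → y ← -2.463000 + 0.45·(-3.557680) = -4.063956
t=1.900000, y=-4.063956: f=-5.524002 → y ← -4.063956 + 0.45·(-5.524002) = -6.549757
y(2.35) ≈ -6.5498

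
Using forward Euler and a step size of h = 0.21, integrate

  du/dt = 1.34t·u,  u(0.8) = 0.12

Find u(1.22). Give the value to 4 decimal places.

0.1888

Euler: u_{n+1} = u_n + h·f(t_n, u_n).
t=0.800000, u=0.120000: f=0.128640 → u ← 0.120000 + 0.21·0.128640 = 0.147014
t=1.010000, u=0.147014: f=0.198969 → u ← 0.147014 + 0.21·0.198969 = 0.188798
u(1.22) ≈ 0.1888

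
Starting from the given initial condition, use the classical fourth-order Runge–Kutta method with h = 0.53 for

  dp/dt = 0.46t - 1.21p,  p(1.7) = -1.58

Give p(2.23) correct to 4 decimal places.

-0.4749

RK4: k1 = f(t_n, p_n); k2 = f(t_n + h/2, p_n + (h/2)·k1); k3 = f(t_n + h/2, p_n + (h/2)·k2); k4 = f(t_n + h, p_n + h·k3); p_{n+1} = p_n + (h/6)·(k1 + 2k2 + 2k3 + k4).
t=1.700000, p=-1.580000:
  k1 = f(1.700000, -1.580000) = 2.693800
  k2 = f(1.965000, -0.866143) = 1.951933
  k3 = f(1.965000, -1.062738) = 2.189813
  k4 = f(2.230000, -0.419399) = 1.533273
  p ← -1.580000 + (0.53/6)·(k1 + 2k2 + 2k3 + k4) = -0.474900
p(2.23) ≈ -0.4749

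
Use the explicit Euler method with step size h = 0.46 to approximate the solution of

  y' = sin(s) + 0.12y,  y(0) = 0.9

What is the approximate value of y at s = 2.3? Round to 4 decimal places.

2.7448

Euler: y_{n+1} = y_n + h·f(s_n, y_n).
s=0.000000, y=0.900000: f=0.108000 → y ← 0.900000 + 0.46·0.108000 = 0.949680
s=0.460000, y=0.949680: f=0.557910 → y ← 0.949680 + 0.46·0.557910 = 1.206318
s=0.920000, y=1.206318: f=0.940360 → y ← 1.206318 + 0.46·0.940360 = 1.638884
s=1.380000, y=1.638884: f=1.178520 → y ← 1.638884 + 0.46·1.178520 = 2.181003
s=1.840000, y=2.181003: f=1.225703 → y ← 2.181003 + 0.46·1.225703 = 2.744827
y(2.3) ≈ 2.7448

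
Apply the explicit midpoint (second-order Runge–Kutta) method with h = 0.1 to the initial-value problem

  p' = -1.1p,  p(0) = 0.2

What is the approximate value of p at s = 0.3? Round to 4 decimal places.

Midpoint: k1 = f(s_n, p_n); k2 = f(s_n + h/2, p_n + (h/2)·k1); p_{n+1} = p_n + h·k2.
s=0.000000, p=0.200000:
  k1 = f(0.000000, 0.200000) = -0.220000
  k2 = f(0.050000, 0.189000) = -0.207900
  p ← 0.200000 + 0.1·(-0.207900) = 0.179210
s=0.100000, p=0.179210:
  k1 = f(0.100000, 0.179210) = -0.197131
  k2 = f(0.150000, 0.169353) = -0.186289
  p ← 0.179210 + 0.1·(-0.186289) = 0.160581
s=0.200000, p=0.160581:
  k1 = f(0.200000, 0.160581) = -0.176639
  k2 = f(0.250000, 0.151749) = -0.166924
  p ← 0.160581 + 0.1·(-0.166924) = 0.143889
p(0.3) ≈ 0.1439

0.1439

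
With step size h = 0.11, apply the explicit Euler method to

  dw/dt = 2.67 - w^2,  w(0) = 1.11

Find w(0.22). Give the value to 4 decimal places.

Euler: w_{n+1} = w_n + h·f(t_n, w_n).
t=0.000000, w=1.110000: f=1.437900 → w ← 1.110000 + 0.11·1.437900 = 1.268169
t=0.110000, w=1.268169: f=1.061747 → w ← 1.268169 + 0.11·1.061747 = 1.384961
w(0.22) ≈ 1.3850

1.3850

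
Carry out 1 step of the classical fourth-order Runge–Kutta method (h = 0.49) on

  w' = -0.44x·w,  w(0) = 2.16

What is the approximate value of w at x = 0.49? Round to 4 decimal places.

RK4: k1 = f(x_n, w_n); k2 = f(x_n + h/2, w_n + (h/2)·k1); k3 = f(x_n + h/2, w_n + (h/2)·k2); k4 = f(x_n + h, w_n + h·k3); w_{n+1} = w_n + (h/6)·(k1 + 2k2 + 2k3 + k4).
x=0.000000, w=2.160000:
  k1 = f(0.000000, 2.160000) = 0.000000
  k2 = f(0.245000, 2.160000) = -0.232848
  k3 = f(0.245000, 2.102952) = -0.226698
  k4 = f(0.490000, 2.048918) = -0.441747
  w ← 2.160000 + (0.49/6)·(k1 + 2k2 + 2k3 + k4) = 2.048865
w(0.49) ≈ 2.0489

2.0489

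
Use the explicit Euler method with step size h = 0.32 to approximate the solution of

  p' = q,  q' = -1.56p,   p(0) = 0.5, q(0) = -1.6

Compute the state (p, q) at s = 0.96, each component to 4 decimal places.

-1.1938, -1.5422

Euler on (p,q): p_{n+1} = p_n + h·p', q_{n+1} = q_n + h·q'.
0.000000: (0.500000, -1.600000); f=(-1.600000, -0.780000) → (-0.012000, -1.849600)
0.320000: (-0.012000, -1.849600); f=(-1.849600, 0.018720) → (-0.603872, -1.843610)
0.640000: (-0.603872, -1.843610); f=(-1.843610, 0.942040) → (-1.193827, -1.542157)
(p(0.96), q(0.96)) ≈ (-1.1938, -1.5422)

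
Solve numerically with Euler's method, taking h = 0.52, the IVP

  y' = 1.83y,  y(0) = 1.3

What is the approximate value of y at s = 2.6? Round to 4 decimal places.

36.8042

Euler: y_{n+1} = y_n + h·f(s_n, y_n).
s=0.000000, y=1.300000: f=2.379000 → y ← 1.300000 + 0.52·2.379000 = 2.537080
s=0.520000, y=2.537080: f=4.642856 → y ← 2.537080 + 0.52·4.642856 = 4.951365
s=1.040000, y=4.951365: f=9.060999 → y ← 4.951365 + 0.52·9.060999 = 9.663085
s=1.560000, y=9.663085: f=17.683445 → y ← 9.663085 + 0.52·17.683445 = 18.858476
s=2.080000, y=18.858476: f=34.511011 → y ← 18.858476 + 0.52·34.511011 = 36.804201
y(2.6) ≈ 36.8042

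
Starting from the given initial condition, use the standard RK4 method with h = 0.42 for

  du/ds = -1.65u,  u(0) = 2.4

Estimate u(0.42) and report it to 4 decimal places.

1.2030

RK4: k1 = f(s_n, u_n); k2 = f(s_n + h/2, u_n + (h/2)·k1); k3 = f(s_n + h/2, u_n + (h/2)·k2); k4 = f(s_n + h, u_n + h·k3); u_{n+1} = u_n + (h/6)·(k1 + 2k2 + 2k3 + k4).
s=0.000000, u=2.400000:
  k1 = f(0.000000, 2.400000) = -3.960000
  k2 = f(0.210000, 1.568400) = -2.587860
  k3 = f(0.210000, 1.856549) = -3.063307
  k4 = f(0.420000, 1.113411) = -1.837129
  u ← 2.400000 + (0.42/6)·(k1 + 2k2 + 2k3 + k4) = 1.203038
u(0.42) ≈ 1.2030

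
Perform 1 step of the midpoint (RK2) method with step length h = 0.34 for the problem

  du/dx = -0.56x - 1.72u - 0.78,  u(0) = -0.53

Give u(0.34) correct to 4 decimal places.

-0.5307

Midpoint: k1 = f(x_n, u_n); k2 = f(x_n + h/2, u_n + (h/2)·k1); u_{n+1} = u_n + h·k2.
x=0.000000, u=-0.530000:
  k1 = f(0.000000, -0.530000) = 0.131600
  k2 = f(0.170000, -0.507628) = -0.002080
  u ← -0.530000 + 0.34·(-0.002080) = -0.530707
u(0.34) ≈ -0.5307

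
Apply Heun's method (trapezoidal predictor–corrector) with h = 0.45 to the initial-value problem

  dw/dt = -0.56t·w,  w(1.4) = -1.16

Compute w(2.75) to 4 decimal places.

Heun: k1 = f(t_n, w_n); k2 = f(t_n + h, w_n + h·k1); w_{n+1} = w_n + (h/2)·(k1 + k2).
t=1.400000, w=-1.160000:
  k1 = f(1.400000, -1.160000) = 0.909440
  k2 = f(1.850000, -0.750752) = 0.777779
  w ← -1.160000 + (0.45/2)·(0.909440 + 0.777779) = -0.780376
t=1.850000, w=-0.780376:
  k1 = f(1.850000, -0.780376) = 0.808469
  k2 = f(2.300000, -0.416565) = 0.536535
  w ← -0.780376 + (0.45/2)·(0.808469 + 0.536535) = -0.477750
t=2.300000, w=-0.477750:
  k1 = f(2.300000, -0.477750) = 0.615342
  k2 = f(2.750000, -0.200846) = 0.309303
  w ← -0.477750 + (0.45/2)·(0.615342 + 0.309303) = -0.269705
w(2.75) ≈ -0.2697

-0.2697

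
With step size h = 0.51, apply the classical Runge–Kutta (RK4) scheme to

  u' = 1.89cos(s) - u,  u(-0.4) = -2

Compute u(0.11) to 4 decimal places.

RK4: k1 = f(s_n, u_n); k2 = f(s_n + h/2, u_n + (h/2)·k1); k3 = f(s_n + h/2, u_n + (h/2)·k2); k4 = f(s_n + h, u_n + h·k3); u_{n+1} = u_n + (h/6)·(k1 + 2k2 + 2k3 + k4).
s=-0.400000, u=-2.000000:
  k1 = f(-0.400000, -2.000000) = 3.740805
  k2 = f(-0.145000, -1.046095) = 2.916261
  k3 = f(-0.145000, -1.256353) = 3.126520
  k4 = f(0.110000, -0.405475) = 2.284052
  u ← -2.000000 + (0.51/6)·(k1 + 2k2 + 2k3 + k4) = -0.460614
u(0.11) ≈ -0.4606

-0.4606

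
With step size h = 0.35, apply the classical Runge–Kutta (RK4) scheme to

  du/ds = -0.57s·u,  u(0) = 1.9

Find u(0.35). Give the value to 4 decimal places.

RK4: k1 = f(s_n, u_n); k2 = f(s_n + h/2, u_n + (h/2)·k1); k3 = f(s_n + h/2, u_n + (h/2)·k2); k4 = f(s_n + h, u_n + h·k3); u_{n+1} = u_n + (h/6)·(k1 + 2k2 + 2k3 + k4).
s=0.000000, u=1.900000:
  k1 = f(0.000000, 1.900000) = 0.000000
  k2 = f(0.175000, 1.900000) = -0.189525
  k3 = f(0.175000, 1.866833) = -0.186217
  k4 = f(0.350000, 1.834824) = -0.366047
  u ← 1.900000 + (0.35/6)·(k1 + 2k2 + 2k3 + k4) = 1.834811
u(0.35) ≈ 1.8348

1.8348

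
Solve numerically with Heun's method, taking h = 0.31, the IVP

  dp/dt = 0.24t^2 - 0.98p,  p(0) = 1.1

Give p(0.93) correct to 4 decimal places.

0.5066

Heun: k1 = f(t_n, p_n); k2 = f(t_n + h, p_n + h·k1); p_{n+1} = p_n + (h/2)·(k1 + k2).
t=0.000000, p=1.100000:
  k1 = f(0.000000, 1.100000) = -1.078000
  k2 = f(0.310000, 0.765820) = -0.727440
  p ← 1.100000 + (0.31/2)·(-1.078000 + (-0.727440)) = 0.820157
t=0.310000, p=0.820157:
  k1 = f(0.310000, 0.820157) = -0.780690
  k2 = f(0.620000, 0.578143) = -0.474324
  p ← 0.820157 + (0.31/2)·(-0.780690 + (-0.474324)) = 0.625630
t=0.620000, p=0.625630:
  k1 = f(0.620000, 0.625630) = -0.520861
  k2 = f(0.930000, 0.464163) = -0.247304
  p ← 0.625630 + (0.31/2)·(-0.520861 + (-0.247304)) = 0.506564
p(0.93) ≈ 0.5066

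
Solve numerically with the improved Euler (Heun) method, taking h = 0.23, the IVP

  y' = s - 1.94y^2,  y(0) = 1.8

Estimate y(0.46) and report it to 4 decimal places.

Heun: k1 = f(s_n, y_n); k2 = f(s_n + h, y_n + h·k1); y_{n+1} = y_n + (h/2)·(k1 + k2).
s=0.000000, y=1.800000:
  k1 = f(0.000000, 1.800000) = -6.285600
  k2 = f(0.230000, 0.354312) = -0.013542
  y ← 1.800000 + (0.23/2)·(-6.285600 + (-0.013542)) = 1.075599
s=0.230000, y=1.075599:
  k1 = f(0.230000, 1.075599) = -2.014410
  k2 = f(0.460000, 0.612284) = -0.267291
  y ← 1.075599 + (0.23/2)·(-2.014410 + (-0.267291)) = 0.813203
y(0.46) ≈ 0.8132

0.8132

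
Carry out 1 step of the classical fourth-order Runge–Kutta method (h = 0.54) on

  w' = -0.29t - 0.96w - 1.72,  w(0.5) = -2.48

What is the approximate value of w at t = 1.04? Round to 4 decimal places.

-2.2987

RK4: k1 = f(t_n, w_n); k2 = f(t_n + h/2, w_n + (h/2)·k1); k3 = f(t_n + h/2, w_n + (h/2)·k2); k4 = f(t_n + h, w_n + h·k3); w_{n+1} = w_n + (h/6)·(k1 + 2k2 + 2k3 + k4).
t=0.500000, w=-2.480000:
  k1 = f(0.500000, -2.480000) = 0.515800
  k2 = f(0.770000, -2.340734) = 0.303805
  k3 = f(0.770000, -2.397973) = 0.358754
  k4 = f(1.040000, -2.286273) = 0.173222
  w ← -2.480000 + (0.54/6)·(k1 + 2k2 + 2k3 + k4) = -2.298727
w(1.04) ≈ -2.2987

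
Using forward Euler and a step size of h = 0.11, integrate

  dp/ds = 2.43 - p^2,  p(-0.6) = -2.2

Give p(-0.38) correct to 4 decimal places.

-2.8662

Euler: p_{n+1} = p_n + h·f(s_n, p_n).
s=-0.600000, p=-2.200000: f=-2.410000 → p ← -2.200000 + 0.11·(-2.410000) = -2.465100
s=-0.490000, p=-2.465100: f=-3.646718 → p ← -2.465100 + 0.11·(-3.646718) = -2.866239
p(-0.38) ≈ -2.8662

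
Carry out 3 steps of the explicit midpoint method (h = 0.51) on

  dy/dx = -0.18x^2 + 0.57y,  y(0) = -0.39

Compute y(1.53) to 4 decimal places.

Midpoint: k1 = f(x_n, y_n); k2 = f(x_n + h/2, y_n + (h/2)·k1); y_{n+1} = y_n + h·k2.
x=0.000000, y=-0.390000:
  k1 = f(0.000000, -0.390000) = -0.222300
  k2 = f(0.255000, -0.446686) = -0.266316
  y ← -0.390000 + 0.51·(-0.266316) = -0.525821
x=0.510000, y=-0.525821:
  k1 = f(0.510000, -0.525821) = -0.346536
  k2 = f(0.765000, -0.614188) = -0.455428
  y ← -0.525821 + 0.51·(-0.455428) = -0.758089
x=1.020000, y=-0.758089:
  k1 = f(1.020000, -0.758089) = -0.619383
  k2 = f(1.275000, -0.916032) = -0.814751
  y ← -0.758089 + 0.51·(-0.814751) = -1.173612
y(1.53) ≈ -1.1736

-1.1736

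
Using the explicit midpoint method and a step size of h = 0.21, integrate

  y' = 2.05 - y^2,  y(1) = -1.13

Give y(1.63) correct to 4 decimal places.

-0.2512

Midpoint: k1 = f(x_n, y_n); k2 = f(x_n + h/2, y_n + (h/2)·k1); y_{n+1} = y_n + h·k2.
x=1.000000, y=-1.130000:
  k1 = f(1.000000, -1.130000) = 0.773100
  k2 = f(1.105000, -1.048824) = 0.949967
  y ← -1.130000 + 0.21·0.949967 = -0.930507
x=1.210000, y=-0.930507:
  k1 = f(1.210000, -0.930507) = 1.184157
  k2 = f(1.315000, -0.806170) = 1.400089
  y ← -0.930507 + 0.21·1.400089 = -0.636488
x=1.420000, y=-0.636488:
  k1 = f(1.420000, -0.636488) = 1.644883
  k2 = f(1.525000, -0.463775) = 1.834912
  y ← -0.636488 + 0.21·1.834912 = -0.251157
y(1.63) ≈ -0.2512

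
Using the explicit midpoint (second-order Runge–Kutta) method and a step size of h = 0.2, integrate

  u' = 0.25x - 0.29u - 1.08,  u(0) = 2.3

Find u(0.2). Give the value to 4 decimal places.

Midpoint: k1 = f(x_n, u_n); k2 = f(x_n + h/2, u_n + (h/2)·k1); u_{n+1} = u_n + h·k2.
x=0.000000, u=2.300000:
  k1 = f(0.000000, 2.300000) = -1.747000
  k2 = f(0.100000, 2.125300) = -1.671337
  u ← 2.300000 + 0.2·(-1.671337) = 1.965733
u(0.2) ≈ 1.9657

1.9657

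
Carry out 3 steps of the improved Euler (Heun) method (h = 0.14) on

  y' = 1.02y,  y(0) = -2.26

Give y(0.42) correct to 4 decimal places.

-3.4641

Heun: k1 = f(x_n, y_n); k2 = f(x_n + h, y_n + h·k1); y_{n+1} = y_n + (h/2)·(k1 + k2).
x=0.000000, y=-2.260000:
  k1 = f(0.000000, -2.260000) = -2.305200
  k2 = f(0.140000, -2.582728) = -2.634383
  y ← -2.260000 + (0.14/2)·(-2.305200 + (-2.634383)) = -2.605771
x=0.140000, y=-2.605771:
  k1 = f(0.140000, -2.605771) = -2.657886
  k2 = f(0.280000, -2.977875) = -3.037432
  y ← -2.605771 + (0.14/2)·(-2.657886 + (-3.037432)) = -3.004443
x=0.280000, y=-3.004443:
  k1 = f(0.280000, -3.004443) = -3.064532
  k2 = f(0.420000, -3.433478) = -3.502147
  y ← -3.004443 + (0.14/2)·(-3.064532 + (-3.502147)) = -3.464111
y(0.42) ≈ -3.4641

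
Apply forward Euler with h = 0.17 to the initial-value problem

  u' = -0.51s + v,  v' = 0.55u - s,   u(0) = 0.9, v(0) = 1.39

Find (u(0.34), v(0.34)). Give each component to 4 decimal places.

1.3722, 1.5515

Euler on (u,v): u_{n+1} = u_n + h·u', v_{n+1} = v_n + h·v'.
0.000000: (0.900000, 1.390000); f=(1.390000, 0.495000) → (1.136300, 1.474150)
0.170000: (1.136300, 1.474150); f=(1.387450, 0.454965) → (1.372167, 1.551494)
(u(0.34), v(0.34)) ≈ (1.3722, 1.5515)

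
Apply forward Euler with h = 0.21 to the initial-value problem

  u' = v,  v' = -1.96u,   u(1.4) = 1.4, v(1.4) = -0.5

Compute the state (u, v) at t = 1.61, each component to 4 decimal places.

1.2950, -1.0762

Euler on (u,v): u_{n+1} = u_n + h·u', v_{n+1} = v_n + h·v'.
1.400000: (1.400000, -0.500000); f=(-0.500000, -2.744000) → (1.295000, -1.076240)
(u(1.61), v(1.61)) ≈ (1.2950, -1.0762)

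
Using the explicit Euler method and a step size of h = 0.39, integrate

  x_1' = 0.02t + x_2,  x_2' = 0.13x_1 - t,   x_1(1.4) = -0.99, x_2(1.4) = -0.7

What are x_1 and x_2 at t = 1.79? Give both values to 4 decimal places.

-1.2521, -1.2962

Euler on (x_1,x_2): x_1_{n+1} = x_1_n + h·x_1', x_2_{n+1} = x_2_n + h·x_2'.
1.400000: (-0.990000, -0.700000); f=(-0.672000, -1.528700) → (-1.252080, -1.296193)
(x_1(1.79), x_2(1.79)) ≈ (-1.2521, -1.2962)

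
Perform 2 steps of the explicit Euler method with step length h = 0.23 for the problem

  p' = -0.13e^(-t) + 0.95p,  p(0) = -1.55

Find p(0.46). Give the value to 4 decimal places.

Euler: p_{n+1} = p_n + h·f(t_n, p_n).
t=0.000000, p=-1.550000: f=-1.602500 → p ← -1.550000 + 0.23·(-1.602500) = -1.918575
t=0.230000, p=-1.918575: f=-1.925936 → p ← -1.918575 + 0.23·(-1.925936) = -2.361540
p(0.46) ≈ -2.3615

-2.3615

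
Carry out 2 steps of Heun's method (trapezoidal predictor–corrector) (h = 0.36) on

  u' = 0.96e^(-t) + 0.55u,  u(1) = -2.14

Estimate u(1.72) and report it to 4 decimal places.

Heun: k1 = f(t_n, u_n); k2 = f(t_n + h, u_n + h·k1); u_{n+1} = u_n + (h/2)·(k1 + k2).
t=1.000000, u=-2.140000:
  k1 = f(1.000000, -2.140000) = -0.823836
  k2 = f(1.360000, -2.436581) = -1.093725
  u ← -2.140000 + (0.36/2)·(-0.823836 + (-1.093725)) = -2.485161
t=1.360000, u=-2.485161:
  k1 = f(1.360000, -2.485161) = -1.120444
  k2 = f(1.720000, -2.888521) = -1.416783
  u ← -2.485161 + (0.36/2)·(-1.120444 + (-1.416783)) = -2.941862
u(1.72) ≈ -2.9419

-2.9419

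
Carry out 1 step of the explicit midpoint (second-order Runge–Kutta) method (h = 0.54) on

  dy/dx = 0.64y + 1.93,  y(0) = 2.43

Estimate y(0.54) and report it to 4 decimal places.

Midpoint: k1 = f(x_n, y_n); k2 = f(x_n + h/2, y_n + (h/2)·k1); y_{n+1} = y_n + h·k2.
x=0.000000, y=2.430000:
  k1 = f(0.000000, 2.430000) = 3.485200
  k2 = f(0.270000, 3.371004) = 4.087443
  y ← 2.430000 + 0.54·4.087443 = 4.637219
y(0.54) ≈ 4.6372

4.6372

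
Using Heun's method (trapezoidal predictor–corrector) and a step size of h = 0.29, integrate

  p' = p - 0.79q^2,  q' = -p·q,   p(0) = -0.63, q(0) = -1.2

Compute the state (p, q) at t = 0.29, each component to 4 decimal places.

Heun on (p,q): k1 = f(t_n, state_n); k2 = f(t_n + h, state_n + h·k1); state_{n+1} = state_n + (h/2)·(k1 + k2).
0.000000: (-0.630000, -1.200000)
  k1 = (-1.767600, -0.756000)
  predictor → (-1.142604, -1.419240)
  k2 = (-2.733855, -1.621629)
  → (-1.282711, -1.544756)
(p(0.29), q(0.29)) ≈ (-1.2827, -1.5448)

-1.2827, -1.5448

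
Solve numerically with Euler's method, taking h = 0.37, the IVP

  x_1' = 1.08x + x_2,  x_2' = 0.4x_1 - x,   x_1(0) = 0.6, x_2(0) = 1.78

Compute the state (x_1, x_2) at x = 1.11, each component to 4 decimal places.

3.1033, 1.9549

Euler on (x_1,x_2): x_1_{n+1} = x_1_n + h·x_1', x_2_{n+1} = x_2_n + h·x_2'.
0.000000: (0.600000, 1.780000); f=(1.780000, 0.240000) → (1.258600, 1.868800)
0.370000: (1.258600, 1.868800); f=(2.268400, 0.133440) → (2.097908, 1.918173)
0.740000: (2.097908, 1.918173); f=(2.717373, 0.099163) → (3.103336, 1.954863)
(x_1(1.11), x_2(1.11)) ≈ (3.1033, 1.9549)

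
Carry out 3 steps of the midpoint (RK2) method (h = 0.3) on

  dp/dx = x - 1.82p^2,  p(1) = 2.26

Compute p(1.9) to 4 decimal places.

1.6135

Midpoint: k1 = f(x_n, p_n); k2 = f(x_n + h/2, p_n + (h/2)·k1); p_{n+1} = p_n + h·k2.
x=1.000000, p=2.260000:
  k1 = f(1.000000, 2.260000) = -8.295832
  k2 = f(1.150000, 1.015625) = -0.727320
  p ← 2.260000 + 0.3·(-0.727320) = 2.041804
x=1.300000, p=2.041804:
  k1 = f(1.300000, 2.041804) = -6.287514
  k2 = f(1.450000, 1.098677) = -0.746906
  p ← 2.041804 + 0.3·(-0.746906) = 1.817732
x=1.600000, p=1.817732:
  k1 = f(1.600000, 1.817732) = -4.413554
  k2 = f(1.750000, 1.155699) = -0.680866
  p ← 1.817732 + 0.3·(-0.680866) = 1.613473
p(1.9) ≈ 1.6135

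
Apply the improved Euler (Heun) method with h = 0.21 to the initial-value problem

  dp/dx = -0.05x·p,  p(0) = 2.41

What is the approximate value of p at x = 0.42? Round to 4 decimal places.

Heun: k1 = f(x_n, p_n); k2 = f(x_n + h, p_n + h·k1); p_{n+1} = p_n + (h/2)·(k1 + k2).
x=0.000000, p=2.410000:
  k1 = f(0.000000, 2.410000) = 0.000000
  k2 = f(0.210000, 2.410000) = -0.025305
  p ← 2.410000 + (0.21/2)·(0.000000 + (-0.025305)) = 2.407343
x=0.210000, p=2.407343:
  k1 = f(0.210000, 2.407343) = -0.025277
  k2 = f(0.420000, 2.402035) = -0.050443
  p ← 2.407343 + (0.21/2)·(-0.025277 + (-0.050443)) = 2.399392
p(0.42) ≈ 2.3994

2.3994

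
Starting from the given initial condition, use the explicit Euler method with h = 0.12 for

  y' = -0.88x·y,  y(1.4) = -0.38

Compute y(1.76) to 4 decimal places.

-0.2248

Euler: y_{n+1} = y_n + h·f(x_n, y_n).
x=1.400000, y=-0.380000: f=0.468160 → y ← -0.380000 + 0.12·0.468160 = -0.323821
x=1.520000, y=-0.323821: f=0.433143 → y ← -0.323821 + 0.12·0.433143 = -0.271844
x=1.640000, y=-0.271844: f=0.392325 → y ← -0.271844 + 0.12·0.392325 = -0.224765
y(1.76) ≈ -0.2248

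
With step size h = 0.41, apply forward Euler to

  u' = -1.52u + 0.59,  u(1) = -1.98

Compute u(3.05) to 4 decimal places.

0.3702

Euler: u_{n+1} = u_n + h·f(t_n, u_n).
t=1.000000, u=-1.980000: f=3.599600 → u ← -1.980000 + 0.41·3.599600 = -0.504164
t=1.410000, u=-0.504164: f=1.356329 → u ← -0.504164 + 0.41·1.356329 = 0.051931
t=1.820000, u=0.051931: f=0.511065 → u ← 0.051931 + 0.41·0.511065 = 0.261468
t=2.230000, u=0.261468: f=0.192569 → u ← 0.261468 + 0.41·0.192569 = 0.340421
t=2.640000, u=0.340421: f=0.072560 → u ← 0.340421 + 0.41·0.072560 = 0.370171
u(3.05) ≈ 0.3702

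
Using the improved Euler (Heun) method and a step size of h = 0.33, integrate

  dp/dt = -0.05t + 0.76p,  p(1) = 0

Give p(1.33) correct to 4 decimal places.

-0.0213

Heun: k1 = f(t_n, p_n); k2 = f(t_n + h, p_n + h·k1); p_{n+1} = p_n + (h/2)·(k1 + k2).
t=1.000000, p=0.000000:
  k1 = f(1.000000, 0.000000) = -0.050000
  k2 = f(1.330000, -0.016500) = -0.079040
  p ← 0.000000 + (0.33/2)·(-0.050000 + (-0.079040)) = -0.021292
p(1.33) ≈ -0.0213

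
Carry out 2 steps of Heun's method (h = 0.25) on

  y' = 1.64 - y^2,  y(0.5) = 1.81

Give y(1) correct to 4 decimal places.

1.4368

Heun: k1 = f(s_n, y_n); k2 = f(s_n + h, y_n + h·k1); y_{n+1} = y_n + (h/2)·(k1 + k2).
s=0.500000, y=1.810000:
  k1 = f(0.500000, 1.810000) = -1.636100
  k2 = f(0.750000, 1.400975) = -0.322731
  y ← 1.810000 + (0.25/2)·(-1.636100 + (-0.322731)) = 1.565146
s=0.750000, y=1.565146:
  k1 = f(0.750000, 1.565146) = -0.809682
  k2 = f(1.000000, 1.362726) = -0.217021
  y ← 1.565146 + (0.25/2)·(-0.809682 + (-0.217021)) = 1.436808
y(1) ≈ 1.4368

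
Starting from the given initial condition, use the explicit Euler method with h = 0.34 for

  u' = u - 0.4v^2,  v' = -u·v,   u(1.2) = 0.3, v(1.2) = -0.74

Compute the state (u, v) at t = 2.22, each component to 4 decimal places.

0.4602, -0.5145

Euler on (u,v): u_{n+1} = u_n + h·u', v_{n+1} = v_n + h·v'.
1.200000: (0.300000, -0.740000); f=(0.080960, 0.222000) → (0.327526, -0.664520)
1.540000: (0.327526, -0.664520); f=(0.150892, 0.217648) → (0.378830, -0.590520)
1.880000: (0.378830, -0.590520); f=(0.239344, 0.223706) → (0.460207, -0.514460)
(u(2.22), v(2.22)) ≈ (0.4602, -0.5145)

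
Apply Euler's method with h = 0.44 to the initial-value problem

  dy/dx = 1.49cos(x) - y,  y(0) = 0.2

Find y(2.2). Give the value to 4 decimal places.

Euler: y_{n+1} = y_n + h·f(x_n, y_n).
x=0.000000, y=0.200000: f=1.290000 → y ← 0.200000 + 0.44·1.290000 = 0.767600
x=0.440000, y=0.767600: f=0.580480 → y ← 0.767600 + 0.44·0.580480 = 1.023011
x=0.880000, y=1.023011: f=-0.073656 → y ← 1.023011 + 0.44·(-0.073656) = 0.990603
x=1.320000, y=0.990603: f=-0.620821 → y ← 0.990603 + 0.44·(-0.620821) = 0.717441
x=1.760000, y=0.717441: f=-0.997676 → y ← 0.717441 + 0.44·(-0.997676) = 0.278464
y(2.2) ≈ 0.2785

0.2785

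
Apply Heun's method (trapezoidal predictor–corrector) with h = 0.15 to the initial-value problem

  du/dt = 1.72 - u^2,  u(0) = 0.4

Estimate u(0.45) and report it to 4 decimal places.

0.9370

Heun: k1 = f(t_n, u_n); k2 = f(t_n + h, u_n + h·k1); u_{n+1} = u_n + (h/2)·(k1 + k2).
t=0.000000, u=0.400000:
  k1 = f(0.000000, 0.400000) = 1.560000
  k2 = f(0.150000, 0.634000) = 1.318044
  u ← 0.400000 + (0.15/2)·(1.560000 + 1.318044) = 0.615853
t=0.150000, u=0.615853:
  k1 = f(0.150000, 0.615853) = 1.340725
  k2 = f(0.300000, 0.816962) = 1.052573
  u ← 0.615853 + (0.15/2)·(1.340725 + 1.052573) = 0.795351
t=0.300000, u=0.795351:
  k1 = f(0.300000, 0.795351) = 1.087417
  k2 = f(0.450000, 0.958463) = 0.801348
  u ← 0.795351 + (0.15/2)·(1.087417 + 0.801348) = 0.937008
u(0.45) ≈ 0.9370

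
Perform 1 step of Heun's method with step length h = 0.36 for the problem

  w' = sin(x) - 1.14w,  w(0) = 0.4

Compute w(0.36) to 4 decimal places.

0.3329

Heun: k1 = f(x_n, w_n); k2 = f(x_n + h, w_n + h·k1); w_{n+1} = w_n + (h/2)·(k1 + k2).
x=0.000000, w=0.400000:
  k1 = f(0.000000, 0.400000) = -0.456000
  k2 = f(0.360000, 0.235840) = 0.083417
  w ← 0.400000 + (0.36/2)·(-0.456000 + 0.083417) = 0.332935
w(0.36) ≈ 0.3329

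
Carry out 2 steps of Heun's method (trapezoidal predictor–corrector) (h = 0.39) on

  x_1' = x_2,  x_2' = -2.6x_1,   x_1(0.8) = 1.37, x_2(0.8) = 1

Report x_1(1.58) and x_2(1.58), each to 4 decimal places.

Heun on (x_1,x_2): k1 = f(x_n, state_n); k2 = f(x_n + h, state_n + h·k1); state_{n+1} = state_n + (h/2)·(k1 + k2).
0.800000: (1.370000, 1.000000)
  k1 = (1.000000, -3.562000)
  predictor → (1.760000, -0.389180)
  k2 = (-0.389180, -4.576000)
  → (1.489110, -0.586910)
1.190000: (1.489110, -0.586910)
  k1 = (-0.586910, -3.871686)
  predictor → (1.260215, -2.096867)
  k2 = (-2.096867, -3.276559)
  → (0.965773, -1.980818)
(x_1(1.58), x_2(1.58)) ≈ (0.9658, -1.9808)

0.9658, -1.9808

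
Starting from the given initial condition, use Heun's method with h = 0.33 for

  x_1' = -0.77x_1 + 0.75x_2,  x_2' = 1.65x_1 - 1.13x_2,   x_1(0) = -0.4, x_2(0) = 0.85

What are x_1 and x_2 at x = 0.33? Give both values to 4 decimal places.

-0.1938, 0.4999

Heun on (x_1,x_2): k1 = f(x_n, state_n); k2 = f(x_n + h, state_n + h·k1); state_{n+1} = state_n + (h/2)·(k1 + k2).
0.000000: (-0.400000, 0.850000)
  k1 = (0.945500, -1.620500)
  predictor → (-0.087985, 0.315235)
  k2 = (0.304175, -0.501391)
  → (-0.193804, 0.499888)
(x_1(0.33), x_2(0.33)) ≈ (-0.1938, 0.4999)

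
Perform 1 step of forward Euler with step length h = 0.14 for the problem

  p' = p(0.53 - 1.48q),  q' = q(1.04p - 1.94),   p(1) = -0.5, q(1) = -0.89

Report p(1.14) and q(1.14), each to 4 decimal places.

-0.6293, -0.5835

Euler on (p,q): p_{n+1} = p_n + h·p', q_{n+1} = q_n + h·q'.
1.000000: (-0.500000, -0.890000); f=(-0.923600, 2.189400) → (-0.629304, -0.583484)
(p(1.14), q(1.14)) ≈ (-0.6293, -0.5835)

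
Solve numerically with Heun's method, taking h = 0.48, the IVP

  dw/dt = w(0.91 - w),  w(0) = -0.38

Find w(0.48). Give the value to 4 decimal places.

Heun: k1 = f(t_n, w_n); k2 = f(t_n + h, w_n + h·k1); w_{n+1} = w_n + (h/2)·(k1 + k2).
t=0.000000, w=-0.380000:
  k1 = f(0.000000, -0.380000) = -0.490200
  k2 = f(0.480000, -0.615296) = -0.938509
  w ← -0.380000 + (0.48/2)·(-0.490200 + (-0.938509)) = -0.722890
w(0.48) ≈ -0.7229

-0.7229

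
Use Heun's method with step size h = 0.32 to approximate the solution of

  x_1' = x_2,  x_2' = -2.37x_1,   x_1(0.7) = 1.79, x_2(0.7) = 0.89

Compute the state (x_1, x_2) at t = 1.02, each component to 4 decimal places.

1.8576, -0.5755

Heun on (x_1,x_2): k1 = f(t_n, state_n); k2 = f(t_n + h, state_n + h·k1); state_{n+1} = state_n + (h/2)·(k1 + k2).
0.700000: (1.790000, 0.890000)
  k1 = (0.890000, -4.242300)
  predictor → (2.074800, -0.467536)
  k2 = (-0.467536, -4.917276)
  → (1.857594, -0.575532)
(x_1(1.02), x_2(1.02)) ≈ (1.8576, -0.5755)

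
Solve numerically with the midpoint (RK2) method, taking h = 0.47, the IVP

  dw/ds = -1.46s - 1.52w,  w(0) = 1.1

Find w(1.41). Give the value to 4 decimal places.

Midpoint: k1 = f(s_n, w_n); k2 = f(s_n + h/2, w_n + (h/2)·k1); w_{n+1} = w_n + h·k2.
s=0.000000, w=1.100000:
  k1 = f(0.000000, 1.100000) = -1.672000
  k2 = f(0.235000, 0.707080) = -1.417862
  w ← 1.100000 + 0.47·(-1.417862) = 0.433605
s=0.470000, w=0.433605:
  k1 = f(0.470000, 0.433605) = -1.345280
  k2 = f(0.705000, 0.117464) = -1.207846
  w ← 0.433605 + 0.47·(-1.207846) = -0.134082
s=0.940000, w=-0.134082:
  k1 = f(0.940000, -0.134082) = -1.168595
  k2 = f(1.175000, -0.408702) = -1.094273
  w ← -0.134082 + 0.47·(-1.094273) = -0.648391
w(1.41) ≈ -0.6484

-0.6484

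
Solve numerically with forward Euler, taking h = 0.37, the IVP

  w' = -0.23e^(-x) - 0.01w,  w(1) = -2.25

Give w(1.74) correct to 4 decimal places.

-2.2862

Euler: w_{n+1} = w_n + h·f(x_n, w_n).
x=1.000000, w=-2.250000: f=-0.062112 → w ← -2.250000 + 0.37·(-0.062112) = -2.272982
x=1.370000, w=-2.272982: f=-0.035715 → w ← -2.272982 + 0.37·(-0.035715) = -2.286196
w(1.74) ≈ -2.2862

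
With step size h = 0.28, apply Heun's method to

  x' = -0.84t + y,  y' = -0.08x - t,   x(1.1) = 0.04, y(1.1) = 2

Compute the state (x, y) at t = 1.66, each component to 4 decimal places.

0.3143, 1.2155

Heun on (x,y): k1 = f(t_n, state_n); k2 = f(t_n + h, state_n + h·k1); state_{n+1} = state_n + (h/2)·(k1 + k2).
1.100000: (0.040000, 2.000000)
  k1 = (1.076000, -1.103200)
  predictor → (0.341280, 1.691104)
  k2 = (0.531904, -1.407302)
  → (0.265107, 1.648530)
1.380000: (0.265107, 1.648530)
  k1 = (0.489330, -1.401209)
  predictor → (0.402119, 1.256191)
  k2 = (-0.138209, -1.692170)
  → (0.314263, 1.215457)
(x(1.66), y(1.66)) ≈ (0.3143, 1.2155)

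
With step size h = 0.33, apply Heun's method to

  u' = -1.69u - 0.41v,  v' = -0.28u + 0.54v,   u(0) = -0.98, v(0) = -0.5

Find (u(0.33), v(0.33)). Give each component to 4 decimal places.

-0.5372, -0.5268

Heun on (u,v): k1 = f(t_n, state_n); k2 = f(t_n + h, state_n + h·k1); state_{n+1} = state_n + (h/2)·(k1 + k2).
0.000000: (-0.980000, -0.500000)
  k1 = (1.861200, 0.004400)
  predictor → (-0.365804, -0.498548)
  k2 = (0.822613, -0.166791)
  → (-0.537171, -0.526794)
(u(0.33), v(0.33)) ≈ (-0.5372, -0.5268)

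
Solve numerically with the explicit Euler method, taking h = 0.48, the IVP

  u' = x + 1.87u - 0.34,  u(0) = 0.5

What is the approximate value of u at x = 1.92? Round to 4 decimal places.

6.7027

Euler: u_{n+1} = u_n + h·f(x_n, u_n).
x=0.000000, u=0.500000: f=0.595000 → u ← 0.500000 + 0.48·0.595000 = 0.785600
x=0.480000, u=0.785600: f=1.609072 → u ← 0.785600 + 0.48·1.609072 = 1.557955
x=0.960000, u=1.557955: f=3.533375 → u ← 1.557955 + 0.48·3.533375 = 3.253975
x=1.440000, u=3.253975: f=7.184932 → u ← 3.253975 + 0.48·7.184932 = 6.702742
u(1.92) ≈ 6.7027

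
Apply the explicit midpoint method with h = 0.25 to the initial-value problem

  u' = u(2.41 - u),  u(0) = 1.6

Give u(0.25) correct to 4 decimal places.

Midpoint: k1 = f(t_n, u_n); k2 = f(t_n + h/2, u_n + (h/2)·k1); u_{n+1} = u_n + h·k2.
t=0.000000, u=1.600000:
  k1 = f(0.000000, 1.600000) = 1.296000
  k2 = f(0.125000, 1.762000) = 1.141776
  u ← 1.600000 + 0.25·1.141776 = 1.885444
u(0.25) ≈ 1.8854

1.8854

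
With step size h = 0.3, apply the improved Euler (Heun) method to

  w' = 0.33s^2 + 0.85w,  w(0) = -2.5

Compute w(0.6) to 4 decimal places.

Heun: k1 = f(s_n, w_n); k2 = f(s_n + h, w_n + h·k1); w_{n+1} = w_n + (h/2)·(k1 + k2).
s=0.000000, w=-2.500000:
  k1 = f(0.000000, -2.500000) = -2.125000
  k2 = f(0.300000, -3.137500) = -2.637175
  w ← -2.500000 + (0.3/2)·(-2.125000 + (-2.637175)) = -3.214326
s=0.300000, w=-3.214326:
  k1 = f(0.300000, -3.214326) = -2.702477
  k2 = f(0.600000, -4.025069) = -3.302509
  w ← -3.214326 + (0.3/2)·(-2.702477 + (-3.302509)) = -4.115074
w(0.6) ≈ -4.1151

-4.1151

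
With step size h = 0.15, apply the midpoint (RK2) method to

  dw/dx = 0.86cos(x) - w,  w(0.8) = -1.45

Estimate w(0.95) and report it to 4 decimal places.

-1.1729

Midpoint: k1 = f(x_n, w_n); k2 = f(x_n + h/2, w_n + (h/2)·k1); w_{n+1} = w_n + h·k2.
x=0.800000, w=-1.450000:
  k1 = f(0.800000, -1.450000) = 2.049168
  k2 = f(0.875000, -1.296312) = 1.847570
  w ← -1.450000 + 0.15·1.847570 = -1.172865
w(0.95) ≈ -1.1729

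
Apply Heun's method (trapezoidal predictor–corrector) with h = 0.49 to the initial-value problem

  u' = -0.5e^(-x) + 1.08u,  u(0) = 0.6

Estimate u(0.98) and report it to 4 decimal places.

Heun: k1 = f(x_n, u_n); k2 = f(x_n + h, u_n + h·k1); u_{n+1} = u_n + (h/2)·(k1 + k2).
x=0.000000, u=0.600000:
  k1 = f(0.000000, 0.600000) = 0.148000
  k2 = f(0.490000, 0.672520) = 0.420008
  u ← 0.600000 + (0.49/2)·(0.148000 + 0.420008) = 0.739162
x=0.490000, u=0.739162:
  k1 = f(0.490000, 0.739162) = 0.491982
  k2 = f(0.980000, 0.980233) = 0.870996
  u ← 0.739162 + (0.49/2)·(0.491982 + 0.870996) = 1.073092
u(0.98) ≈ 1.0731

1.0731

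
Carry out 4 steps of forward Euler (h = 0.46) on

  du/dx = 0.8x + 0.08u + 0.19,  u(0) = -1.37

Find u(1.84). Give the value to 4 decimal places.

Euler: u_{n+1} = u_n + h·f(x_n, u_n).
x=0.000000, u=-1.370000: f=0.080400 → u ← -1.370000 + 0.46·0.080400 = -1.333016
x=0.460000, u=-1.333016: f=0.451359 → u ← -1.333016 + 0.46·0.451359 = -1.125391
x=0.920000, u=-1.125391: f=0.835969 → u ← -1.125391 + 0.46·0.835969 = -0.740845
x=1.380000, u=-0.740845: f=1.234732 → u ← -0.740845 + 0.46·1.234732 = -0.172868
u(1.84) ≈ -0.1729

-0.1729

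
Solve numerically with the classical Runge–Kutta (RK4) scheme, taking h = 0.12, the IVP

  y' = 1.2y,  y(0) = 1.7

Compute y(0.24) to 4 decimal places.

2.2674

RK4: k1 = f(t_n, y_n); k2 = f(t_n + h/2, y_n + (h/2)·k1); k3 = f(t_n + h/2, y_n + (h/2)·k2); k4 = f(t_n + h, y_n + h·k3); y_{n+1} = y_n + (h/6)·(k1 + 2k2 + 2k3 + k4).
t=0.000000, y=1.700000:
  k1 = f(0.000000, 1.700000) = 2.040000
  k2 = f(0.060000, 1.822400) = 2.186880
  k3 = f(0.060000, 1.831213) = 2.197455
  k4 = f(0.120000, 1.963695) = 2.356434
  y ← 1.700000 + (0.12/6)·(k1 + 2k2 + 2k3 + k4) = 1.963302
t=0.120000, y=1.963302:
  k1 = f(0.120000, 1.963302) = 2.355963
  k2 = f(0.180000, 2.104660) = 2.525592
  k3 = f(0.180000, 2.114838) = 2.537805
  k4 = f(0.240000, 2.267839) = 2.721406
  y ← 1.963302 + (0.12/6)·(k1 + 2k2 + 2k3 + k4) = 2.267385
y(0.24) ≈ 2.2674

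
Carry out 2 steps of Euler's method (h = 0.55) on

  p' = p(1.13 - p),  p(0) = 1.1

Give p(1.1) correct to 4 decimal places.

Euler: p_{n+1} = p_n + h·f(x_n, p_n).
x=0.000000, p=1.100000: f=0.033000 → p ← 1.100000 + 0.55·0.033000 = 1.118150
x=0.550000, p=1.118150: f=0.013250 → p ← 1.118150 + 0.55·0.013250 = 1.125438
p(1.1) ≈ 1.1254

1.1254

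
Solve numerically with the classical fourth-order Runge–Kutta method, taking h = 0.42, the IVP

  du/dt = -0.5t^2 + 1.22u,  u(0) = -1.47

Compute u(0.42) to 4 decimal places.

RK4: k1 = f(t_n, u_n); k2 = f(t_n + h/2, u_n + (h/2)·k1); k3 = f(t_n + h/2, u_n + (h/2)·k2); k4 = f(t_n + h, u_n + h·k3); u_{n+1} = u_n + (h/6)·(k1 + 2k2 + 2k3 + k4).
t=0.000000, u=-1.470000:
  k1 = f(0.000000, -1.470000) = -1.793400
  k2 = f(0.210000, -1.846614) = -2.274919
  k3 = f(0.210000, -1.947733) = -2.398284
  k4 = f(0.420000, -2.477279) = -3.110481
  u ← -1.470000 + (0.42/6)·(k1 + 2k2 + 2k3 + k4) = -2.467520
u(0.42) ≈ -2.4675

-2.4675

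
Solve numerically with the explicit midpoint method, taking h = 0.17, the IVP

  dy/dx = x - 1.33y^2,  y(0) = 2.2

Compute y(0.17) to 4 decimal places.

Midpoint: k1 = f(x_n, y_n); k2 = f(x_n + h/2, y_n + (h/2)·k1); y_{n+1} = y_n + h·k2.
x=0.000000, y=2.200000:
  k1 = f(0.000000, 2.200000) = -6.437200
  k2 = f(0.085000, 1.652838) = -3.548392
  y ← 2.200000 + 0.17·(-3.548392) = 1.596773
y(0.17) ≈ 1.5968

1.5968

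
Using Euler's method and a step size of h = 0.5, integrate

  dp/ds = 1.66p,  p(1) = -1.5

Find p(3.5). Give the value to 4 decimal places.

Euler: p_{n+1} = p_n + h·f(s_n, p_n).
s=1.000000, p=-1.500000: f=-2.490000 → p ← -1.500000 + 0.5·(-2.490000) = -2.745000
s=1.500000, p=-2.745000: f=-4.556700 → p ← -2.745000 + 0.5·(-4.556700) = -5.023350
s=2.000000, p=-5.023350: f=-8.338761 → p ← -5.023350 + 0.5·(-8.338761) = -9.192730
s=2.500000, p=-9.192730: f=-15.259933 → p ← -9.192730 + 0.5·(-15.259933) = -16.822697
s=3.000000, p=-16.822697: f=-27.925677 → p ← -16.822697 + 0.5·(-27.925677) = -30.785535
p(3.5) ≈ -30.7855

-30.7855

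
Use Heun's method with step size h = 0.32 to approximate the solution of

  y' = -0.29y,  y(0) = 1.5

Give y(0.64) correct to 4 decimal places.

Heun: k1 = f(x_n, y_n); k2 = f(x_n + h, y_n + h·k1); y_{n+1} = y_n + (h/2)·(k1 + k2).
x=0.000000, y=1.500000:
  k1 = f(0.000000, 1.500000) = -0.435000
  k2 = f(0.320000, 1.360800) = -0.394632
  y ← 1.500000 + (0.32/2)·(-0.435000 + (-0.394632)) = 1.367259
x=0.320000, y=1.367259:
  k1 = f(0.320000, 1.367259) = -0.396505
  k2 = f(0.640000, 1.240377) = -0.359709
  y ← 1.367259 + (0.32/2)·(-0.396505 + (-0.359709)) = 1.246265
y(0.64) ≈ 1.2463

1.2463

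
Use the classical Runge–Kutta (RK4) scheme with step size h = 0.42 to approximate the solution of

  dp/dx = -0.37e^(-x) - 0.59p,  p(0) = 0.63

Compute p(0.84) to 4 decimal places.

0.2236

RK4: k1 = f(x_n, p_n); k2 = f(x_n + h/2, p_n + (h/2)·k1); k3 = f(x_n + h/2, p_n + (h/2)·k2); k4 = f(x_n + h, p_n + h·k3); p_{n+1} = p_n + (h/6)·(k1 + 2k2 + 2k3 + k4).
x=0.000000, p=0.630000:
  k1 = f(0.000000, 0.630000) = -0.741700
  k2 = f(0.210000, 0.474243) = -0.579720
  k3 = f(0.210000, 0.508259) = -0.599789
  k4 = f(0.420000, 0.378089) = -0.466180
  p ← 0.630000 + (0.42/6)·(k1 + 2k2 + 2k3 + k4) = 0.380317
x=0.420000, p=0.380317:
  k1 = f(0.420000, 0.380317) = -0.467494
  k2 = f(0.630000, 0.282143) = -0.363524
  k3 = f(0.630000, 0.303977) = -0.376406
  k4 = f(0.840000, 0.222227) = -0.290847
  p ← 0.380317 + (0.42/6)·(k1 + 2k2 + 2k3 + k4) = 0.223643
p(0.84) ≈ 0.2236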